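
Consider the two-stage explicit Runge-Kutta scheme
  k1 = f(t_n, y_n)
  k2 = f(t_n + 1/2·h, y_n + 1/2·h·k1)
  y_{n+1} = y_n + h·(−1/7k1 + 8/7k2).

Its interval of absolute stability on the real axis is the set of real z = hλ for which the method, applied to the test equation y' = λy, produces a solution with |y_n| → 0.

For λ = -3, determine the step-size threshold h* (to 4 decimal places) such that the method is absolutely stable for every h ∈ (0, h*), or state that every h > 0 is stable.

Set f=λy, z=hλ:
  k1=λy_n ⇒ h·k1=z·y_n;  k2=λ(1+1/2z)y_n ⇒ h·k2=z(1+1/2z)y_n
  y_{n+1}/y_n = 1 − 1/7z + 8/7z(1+1/2z) = 1 + z + 4/7z²
  so R(z) = 1 + z + 4/7z².

Solve |R(x)|<1 on ℝ⁻.
x=-0.69: |R|=0.5821
R=1: x+4/7x²=0 ⇒ x=−7/4=-1.7500; min R=1−1/(4·4/7)=0.5625>−1
Confirm numerically:
  x=-1.651: |R|=0.90660 <1
  x=-1.544: |R|=0.81825 <1
  x=-1.513: |R|=0.79510 <1
  x=-0.928: |R|=0.56411 <1
  x=-2.125: |R|=1.45536 >1
  x=-2.117: |R|=1.44397 >1
So |R|<1 on (-1.7500, 0).

(-1.7500,0); λ=-3 ⇒ h* = (7/4)/3 = 0.5833.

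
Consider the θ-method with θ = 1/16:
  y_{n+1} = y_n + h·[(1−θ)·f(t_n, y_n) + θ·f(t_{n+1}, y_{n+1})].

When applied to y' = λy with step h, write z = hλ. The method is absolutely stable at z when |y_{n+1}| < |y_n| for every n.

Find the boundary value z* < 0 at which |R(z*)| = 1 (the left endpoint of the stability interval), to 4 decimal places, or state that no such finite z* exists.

Test eqn y'=λy, z=hλ:
  y_{n+1} = y_n + z·[15/16·y_n + 1/16·y_{n+1}] ⇒ (1 − 1/16z)y_{n+1} = (1 + 15/16z)y_n
  so R(z) = (1 + 15/16z)/(1 − 1/16z).

Need |R(x)|<1, x<0.
x=-1.4: |R|=0.2874
R=−1: 1+15/16x = −1+1/16x ⇒ -7/8x=2 ⇒ x=2/(-7/8)=-2.2857
Confirm numerically:
  x=-1.699: |R|=0.53591 <1
  x=-1.392: |R|=0.28059 <1
  x=-1.261: |R|=0.16888 <1
  x=-2.816: |R|=1.39456 >1
  x=-2.492: |R|=1.15618 >1
  x=-2.430: |R|=1.10960 >1
Stable set (-2.2857, 0).

left endpoint -2.2857.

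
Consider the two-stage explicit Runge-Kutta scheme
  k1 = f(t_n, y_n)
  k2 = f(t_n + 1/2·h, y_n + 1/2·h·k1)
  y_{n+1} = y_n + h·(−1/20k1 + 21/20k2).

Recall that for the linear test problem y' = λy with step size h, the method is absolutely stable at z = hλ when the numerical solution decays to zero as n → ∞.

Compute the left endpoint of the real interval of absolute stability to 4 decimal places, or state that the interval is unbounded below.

With y'=λy (z=hλ):
  k1=λy_n ⇒ h·k1=z·y_n;  k2=λ(1+1/2z)y_n ⇒ h·k2=z(1+1/2z)y_n
  y_{n+1}/y_n = 1 − 1/20z + 21/20z(1+1/2z) = 1 + z + 21/40z²
  R(z) = 1 + z + 21/40z².

Need |R(x)|<1, x<0.
x=-1.78: |R|=0.8834
R=1: x+21/40x²=0 ⇒ x=−40/21=-1.9048; min R=1−1/(4·21/40)=0.5238>−1
Confirm numerically:
  x=-1.302: |R|=0.58798 <1
  x=-1.102: |R|=0.53556 <1
  x=-1.099: |R|=0.53510 <1
  x=-2.502: |R|=1.78450 >1
  x=-2.221: |R|=1.36874 >1
  x=-2.001: |R|=1.10110 >1
Interval (-1.9048, 0).

left endpoint -1.9048.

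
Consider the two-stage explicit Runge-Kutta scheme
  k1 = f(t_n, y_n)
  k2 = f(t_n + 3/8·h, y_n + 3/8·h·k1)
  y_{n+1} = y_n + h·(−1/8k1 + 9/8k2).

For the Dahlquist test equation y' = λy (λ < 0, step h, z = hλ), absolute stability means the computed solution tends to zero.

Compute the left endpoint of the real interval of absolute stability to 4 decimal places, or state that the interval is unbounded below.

With y'=λy (z=hλ):
  k1=λy_n ⇒ h·k1=z·y_n;  k2=λ(1+3/8z)y_n ⇒ h·k2=z(1+3/8z)y_n
  y_{n+1}/y_n = 1 − 1/8z + 9/8z(1+3/8z) = 1 + z + 27/64z²
  so R(z) = 1 + z + 27/64z².

Solve |R(x)|<1 on ℝ⁻.
x=-1.58: |R|=0.4732
R=1: x+27/64x²=0 ⇒ x=−64/27=-2.3704; min R=1−1/(4·27/64)=0.4074>−1
Confirm numerically:
  x=-1.377: |R|=0.42293 <1
  x=-1.272: |R|=0.41059 <1
  x=-1.098: |R|=0.41061 <1
  x=-2.955: |R|=1.72882 >1
  x=-2.720: |R|=1.40120 >1
Interval (-2.3704, 0).

left endpoint -2.3704.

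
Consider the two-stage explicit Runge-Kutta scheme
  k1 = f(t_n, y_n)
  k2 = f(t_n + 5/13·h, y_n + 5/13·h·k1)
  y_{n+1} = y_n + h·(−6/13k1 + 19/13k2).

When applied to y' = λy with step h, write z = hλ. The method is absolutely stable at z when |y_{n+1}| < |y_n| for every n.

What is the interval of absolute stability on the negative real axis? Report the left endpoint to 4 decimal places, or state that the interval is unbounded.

z∈(-1.7789,0).

With y'=λy (z=hλ):
  k1=λy_n ⇒ h·k1=z·y_n;  k2=λ(1+5/13z)y_n ⇒ h·k2=z(1+5/13z)y_n
  y_{n+1}/y_n = 1 − 6/13z + 19/13z(1+5/13z) = 1 + z + 95/169z²
  Hence R(z) = 1 + z + 95/169z².

Need |R(x)|<1, x<0.
x=-1.35: |R|=0.6745
R=1: x+95/169x²=0 ⇒ x=−169/95=-1.7789; min R=1−1/(4·95/169)=0.5553>−1
Confirm numerically:
  x=-1.722: |R|=0.94488 <1
  x=-1.393: |R|=0.69778 <1
  x=-1.172: |R|=0.60013 <1
  x=-0.846: |R|=0.55633 <1
  x=-2.246: |R|=1.58967 >1
  x=-2.192: |R|=1.50896 >1
  x=-1.991: |R|=1.23733 >1
So |R|<1 on (-1.7789, 0).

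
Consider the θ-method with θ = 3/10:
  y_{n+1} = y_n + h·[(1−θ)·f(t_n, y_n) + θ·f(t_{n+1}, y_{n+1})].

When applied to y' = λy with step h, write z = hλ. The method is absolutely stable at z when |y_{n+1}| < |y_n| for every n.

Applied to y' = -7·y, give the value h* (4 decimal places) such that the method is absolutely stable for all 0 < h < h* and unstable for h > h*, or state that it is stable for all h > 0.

Set f=λy, z=hλ:
  y_{n+1} = y_n + z·[7/10·y_n + 3/10·y_{n+1}] ⇒ (1 − 3/10z)y_{n+1} = (1 + 7/10z)y_n
  ⇒ R(z) = (1 + 7/10z)/(1 − 3/10z).

Need |R(x)|<1, x<0.
x=-1.13: |R|=0.1561
R=−1: 1+7/10x = −1+3/10x ⇒ -2/5x=2 ⇒ x=2/(-2/5)=-5.0000
Confirm numerically:
  x=-4.553: |R|=0.92443 <1
  x=-4.016: |R|=0.82148 <1
  x=-2.250: |R|=0.34328 <1
  x=-5.564: |R|=1.08452 >1
  x=-5.379: |R|=1.05800 >1
  x=-5.087: |R|=1.01378 >1
Interval (-5.0000, 0).

(-5.0000,0); λ=-7 ⇒ h* = (5)/7 = 0.7143.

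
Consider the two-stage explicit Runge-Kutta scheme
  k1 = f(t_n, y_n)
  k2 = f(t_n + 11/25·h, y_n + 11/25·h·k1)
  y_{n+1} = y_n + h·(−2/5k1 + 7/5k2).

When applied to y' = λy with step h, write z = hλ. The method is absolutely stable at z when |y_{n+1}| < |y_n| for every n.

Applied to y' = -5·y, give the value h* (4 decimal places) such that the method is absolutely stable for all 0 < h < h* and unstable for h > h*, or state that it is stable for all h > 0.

On y'=λy, z=hλ:
  k1=λy_n ⇒ h·k1=z·y_n;  k2=λ(1+11/25z)y_n ⇒ h·k2=z(1+11/25z)y_n
  y_{n+1}/y_n = 1 − 2/5z + 7/5z(1+11/25z) = 1 + z + 77/125z²
  ⇒ R(z) = 1 + z + 77/125z².

Find x<0 with |R(x)|<1.
x=-0.76: |R|=0.5958
R=1: x+77/125x²=0 ⇒ x=−125/77=-1.6234; min R=1−1/(4·77/125)=0.5942>−1
Confirm numerically:
  x=-1.339: |R|=0.76544 <1
  x=-1.283: |R|=0.73099 <1
  x=-1.245: |R|=0.70982 <1
  x=-2.081: |R|=1.58663 >1
  x=-1.758: |R|=1.14579 >1
  x=-1.653: |R|=1.03016 >1
Interval (-1.6234, 0).

(-1.6234,0); λ=-5 ⇒ h* = (125/77)/5 = 0.3247.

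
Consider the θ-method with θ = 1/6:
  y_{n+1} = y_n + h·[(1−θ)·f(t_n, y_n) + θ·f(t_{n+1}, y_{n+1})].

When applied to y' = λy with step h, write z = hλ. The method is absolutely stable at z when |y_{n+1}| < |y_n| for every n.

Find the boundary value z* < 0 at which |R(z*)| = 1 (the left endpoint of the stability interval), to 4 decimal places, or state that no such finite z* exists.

left endpoint -3.0000.

On y'=λy, z=hλ:
  y_{n+1} = y_n + z·[5/6·y_n + 1/6·y_{n+1}] ⇒ (1 − 1/6z)y_{n+1} = (1 + 5/6z)y_n
  Hence R(z) = (1 + 5/6z)/(1 − 1/6z).

Need |R(x)|<1, x<0.
x=-1.5: |R|=0.2000
R=−1: 1+5/6x = −1+1/6x ⇒ -2/3x=2 ⇒ x=2/(-2/3)=-3.0000
Confirm numerically:
  x=-2.252: |R|=0.63742 <1
  x=-2.041: |R|=0.52294 <1
  x=-1.641: |R|=0.28857 <1
  x=-1.631: |R|=0.28240 <1
  x=-3.352: |R|=1.15056 >1
  x=-3.329: |R|=1.14107 >1
  x=-3.027: |R|=1.01196 >1
Interval (-3.0000, 0).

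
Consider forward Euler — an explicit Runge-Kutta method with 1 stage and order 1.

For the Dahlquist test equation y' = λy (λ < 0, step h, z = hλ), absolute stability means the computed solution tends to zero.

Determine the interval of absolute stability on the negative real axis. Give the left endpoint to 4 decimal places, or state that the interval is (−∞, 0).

With y'=λy (z=hλ):
  order 1, 1-stage ⇒ R(z)=1+z
  (e.g. R(-1.6)=-0.60000, |R|=0.60000)

Boundary: |R(x)|=1, x<0.
x=-1.6: |R|=0.6000
|R(-2.39)|=1.3900 |R(-2.21)|=1.2100 |R(-0.55)|=0.4500
Bisect:
  x_lo=-2.3309 |R|=1.3309  x_hi=-0.2567 |R|=0.7433
  mid=-1.29380 |R|=0.29380 →hi
  mid=-1.81235 |R|=0.81235 →hi
  mid=-2.07163 |R|=1.07163 →lo
  mid=-1.94199 |R|=0.94199 →hi
  mid=-2.00681 |R|=1.00681 →lo
  mid=-1.97440 |R|=0.97440 →hi
  mid=-1.99060 |R|=0.99060 →hi
  ...
  [-2.00010,-1.99997] ⇒ x*=-2.0000
So |R|<1 on (-2.0000, 0).

(-2.0000, 0).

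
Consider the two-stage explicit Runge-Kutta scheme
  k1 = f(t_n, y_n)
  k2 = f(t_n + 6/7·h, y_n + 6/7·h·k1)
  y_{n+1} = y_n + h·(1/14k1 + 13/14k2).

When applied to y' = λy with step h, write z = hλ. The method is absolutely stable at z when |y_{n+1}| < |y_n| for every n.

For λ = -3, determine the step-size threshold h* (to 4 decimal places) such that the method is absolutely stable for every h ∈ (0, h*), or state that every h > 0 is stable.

(-1.2564,0); λ=-3 ⇒ h* = (49/39)/3 = 0.4188.

Set f=λy, z=hλ:
  k1=λy_n ⇒ h·k1=z·y_n;  k2=λ(1+6/7z)y_n ⇒ h·k2=z(1+6/7z)y_n
  y_{n+1}/y_n = 1 + 1/14z + 13/14z(1+6/7z) = 1 + z + 39/49z²
  Hence R(z) = 1 + z + 39/49z².

Find x<0 with |R(x)|<1.
x=-0.35: |R|=0.7475
R=1: x+39/49x²=0 ⇒ x=−49/39=-1.2564; min R=1−1/(4·39/49)=0.6859>−1
Confirm numerically:
  x=-1.212: |R|=0.95716 <1
  x=-0.970: |R|=0.77888 <1
  x=-0.911: |R|=0.74955 <1
  x=-0.762: |R|=0.70015 <1
  x=-1.729: |R|=1.65035 >1
  x=-1.592: |R|=1.42523 >1
  x=-1.346: |R|=1.09598 >1
So |R|<1 on (-1.2564, 0).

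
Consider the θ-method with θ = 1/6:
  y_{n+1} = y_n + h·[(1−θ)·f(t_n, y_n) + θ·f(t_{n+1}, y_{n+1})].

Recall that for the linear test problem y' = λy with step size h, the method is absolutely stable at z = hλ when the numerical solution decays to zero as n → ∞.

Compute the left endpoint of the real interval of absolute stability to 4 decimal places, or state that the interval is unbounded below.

left endpoint -3.0000.

On y'=λy, z=hλ:
  y_{n+1} = y_n + z·[5/6·y_n + 1/6·y_{n+1}] ⇒ (1 − 1/6z)y_{n+1} = (1 + 5/6z)y_n
  Hence R(z) = (1 + 5/6z)/(1 − 1/6z).

Find x<0 with |R(x)|<1.
x=-0.42: |R|=0.6075
R=−1: 1+5/6x = −1+1/6x ⇒ -2/3x=2 ⇒ x=2/(-2/3)=-3.0000
Confirm numerically:
  x=-2.916: |R|=0.96231 <1
  x=-1.589: |R|=0.25629 <1
  x=-1.505: |R|=0.20320 <1
  x=-3.360: |R|=1.15385 >1
  x=-3.299: |R|=1.12862 >1
  x=-3.100: |R|=1.04396 >1
Interval (-3.0000, 0).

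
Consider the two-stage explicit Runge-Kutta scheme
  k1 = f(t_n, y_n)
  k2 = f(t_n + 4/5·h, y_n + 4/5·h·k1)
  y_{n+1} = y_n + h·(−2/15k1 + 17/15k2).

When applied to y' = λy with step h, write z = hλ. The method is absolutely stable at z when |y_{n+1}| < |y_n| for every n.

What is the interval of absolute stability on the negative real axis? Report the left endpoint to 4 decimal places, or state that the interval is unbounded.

With y'=λy (z=hλ):
  k1=λy_n ⇒ h·k1=z·y_n;  k2=λ(1+4/5z)y_n ⇒ h·k2=z(1+4/5z)y_n
  y_{n+1}/y_n = 1 − 2/15z + 17/15z(1+4/5z) = 1 + z + 68/75z²
  ⇒ R(z) = 1 + z + 68/75z².

Solve |R(x)|<1 on ℝ⁻.
x=-1.48: |R|=1.5060
R=1: x+68/75x²=0 ⇒ x=−75/68=-1.1029; min R=1−1/(4·68/75)=0.7243>−1
Confirm numerically:
  x=-0.935: |R|=0.85763 <1
  x=-0.736: |R|=0.75514 <1
  x=-0.572: |R|=0.72465 <1
  x=-1.442: |R|=1.44329 >1
  x=-1.316: |R|=1.25422 >1
  x=-1.245: |R|=1.16036 >1
Stable set (-1.1029, 0).

z∈(-1.1029,0).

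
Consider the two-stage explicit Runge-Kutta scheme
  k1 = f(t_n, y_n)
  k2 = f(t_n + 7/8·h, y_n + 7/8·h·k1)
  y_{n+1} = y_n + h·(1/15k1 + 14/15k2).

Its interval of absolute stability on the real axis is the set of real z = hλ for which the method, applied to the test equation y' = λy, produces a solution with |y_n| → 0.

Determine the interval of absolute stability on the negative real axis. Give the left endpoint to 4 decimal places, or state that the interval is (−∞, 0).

z∈(-1.2245,0).

Test eqn y'=λy, z=hλ:
  k1=λy_n ⇒ h·k1=z·y_n;  k2=λ(1+7/8z)y_n ⇒ h·k2=z(1+7/8z)y_n
  y_{n+1}/y_n = 1 + 1/15z + 14/15z(1+7/8z) = 1 + z + 49/60z²
  ⇒ R(z) = 1 + z + 49/60z².

Need |R(x)|<1, x<0.
x=-0.63: |R|=0.6941
R=1: x+49/60x²=0 ⇒ x=−60/49=-1.2245; min R=1−1/(4·49/60)=0.6939>−1
Confirm numerically:
  x=-1.177: |R|=0.95435 <1
  x=-1.148: |R|=0.92829 <1
  x=-1.141: |R|=0.92220 <1
  x=-0.745: |R|=0.70827 <1
  x=-1.639: |R|=1.55483 >1
  x=-1.633: |R|=1.54480 >1
So |R|<1 on (-1.2245, 0).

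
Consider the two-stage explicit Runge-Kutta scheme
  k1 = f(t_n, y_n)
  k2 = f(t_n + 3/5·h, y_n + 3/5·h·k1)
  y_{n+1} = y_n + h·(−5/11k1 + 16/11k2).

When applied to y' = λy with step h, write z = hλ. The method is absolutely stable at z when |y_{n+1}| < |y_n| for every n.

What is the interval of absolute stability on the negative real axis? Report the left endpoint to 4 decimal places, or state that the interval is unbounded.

Set f=λy, z=hλ:
  k1=λy_n ⇒ h·k1=z·y_n;  k2=λ(1+3/5z)y_n ⇒ h·k2=z(1+3/5z)y_n
  y_{n+1}/y_n = 1 − 5/11z + 16/11z(1+3/5z) = 1 + z + 48/55z²
  Hence R(z) = 1 + z + 48/55z².

Solve |R(x)|<1 on ℝ⁻.
x=-1.1: |R|=0.9560
R=1: x+48/55x²=0 ⇒ x=−55/48=-1.1458; min R=1−1/(4·48/55)=0.7135>−1
Confirm numerically:
  x=-0.895: |R|=0.80408 <1
  x=-0.659: |R|=0.72001 <1
  x=-0.617: |R|=0.71524 <1
  x=-1.649: |R|=1.72412 >1
  x=-1.236: |R|=1.09726 >1
  x=-1.177: |R|=1.03201 >1
So |R|<1 on (-1.1458, 0).

z∈(-1.1458,0).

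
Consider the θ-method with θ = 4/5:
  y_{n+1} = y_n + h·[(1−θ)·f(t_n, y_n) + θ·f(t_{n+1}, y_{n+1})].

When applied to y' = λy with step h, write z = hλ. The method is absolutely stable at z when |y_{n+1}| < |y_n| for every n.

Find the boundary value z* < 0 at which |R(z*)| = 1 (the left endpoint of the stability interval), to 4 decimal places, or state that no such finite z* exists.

With y'=λy (z=hλ):
  y_{n+1} = y_n + z·[1/5·y_n + 4/5·y_{n+1}] ⇒ (1 − 4/5z)y_{n+1} = (1 + 1/5z)y_n
  Hence R(z) = (1 + 1/5z)/(1 − 4/5z).

Solve |R(x)|<1 on ℝ⁻.
x=-0.9: |R|=0.4767
x=-2: |R|=0.2308
x=-10: |R|=0.1111
x=-100: |R|=0.2346
θ=4/5≥1/2 ⇒ |1+1/5x|<|1−4/5x| ∀x<0 ⇒ interval (−∞,0).

unbounded; (−∞, 0).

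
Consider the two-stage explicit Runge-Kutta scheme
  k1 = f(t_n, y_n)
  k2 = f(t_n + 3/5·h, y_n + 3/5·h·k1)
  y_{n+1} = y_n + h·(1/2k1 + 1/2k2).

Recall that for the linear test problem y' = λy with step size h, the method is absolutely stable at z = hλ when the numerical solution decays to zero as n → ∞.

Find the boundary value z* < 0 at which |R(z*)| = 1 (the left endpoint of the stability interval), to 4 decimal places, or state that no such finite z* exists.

Set f=λy, z=hλ:
  k1=λy_n ⇒ h·k1=z·y_n;  k2=λ(1+3/5z)y_n ⇒ h·k2=z(1+3/5z)y_n
  y_{n+1}/y_n = 1 + 1/2z + 1/2z(1+3/5z) = 1 + z + 3/10z²
  so R(z) = 1 + z + 3/10z².

Need |R(x)|<1, x<0.
x=-1.48: |R|=0.1771
R=1: x+3/10x²=0 ⇒ x=−10/3=-3.3333; min R=1−1/(4·3/10)=0.1667>−1
Confirm numerically:
  x=-2.913: |R|=0.63267 <1
  x=-2.641: |R|=0.45146 <1
  x=-1.822: |R|=0.17391 <1
  x=-3.792: |R|=1.52178 >1
  x=-3.435: |R|=1.10477 >1
So |R|<1 on (-3.3333, 0).

left endpoint -3.3333.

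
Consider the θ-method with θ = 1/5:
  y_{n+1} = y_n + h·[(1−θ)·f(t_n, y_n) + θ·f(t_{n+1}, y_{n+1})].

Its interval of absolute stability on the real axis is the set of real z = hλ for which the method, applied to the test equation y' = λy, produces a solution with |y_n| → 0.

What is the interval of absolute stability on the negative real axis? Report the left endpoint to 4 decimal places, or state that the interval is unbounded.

(-3.3333, 0).

On y'=λy, z=hλ:
  y_{n+1} = y_n + z·[4/5·y_n + 1/5·y_{n+1}] ⇒ (1 − 1/5z)y_{n+1} = (1 + 4/5z)y_n
  ⇒ R(z) = (1 + 4/5z)/(1 − 1/5z).

Solve |R(x)|<1 on ℝ⁻.
x=-0.98: |R|=0.1806
R=−1: 1+4/5x = −1+1/5x ⇒ -3/5x=2 ⇒ x=2/(-3/5)=-3.3333
Confirm numerically:
  x=-2.042: |R|=0.44987 <1
  x=-1.754: |R|=0.29849 <1
  x=-1.394: |R|=0.09008 <1
  x=-3.738: |R|=1.13893 >1
  x=-3.446: |R|=1.04002 >1
  x=-3.400: |R|=1.02381 >1
Stable set (-3.3333, 0).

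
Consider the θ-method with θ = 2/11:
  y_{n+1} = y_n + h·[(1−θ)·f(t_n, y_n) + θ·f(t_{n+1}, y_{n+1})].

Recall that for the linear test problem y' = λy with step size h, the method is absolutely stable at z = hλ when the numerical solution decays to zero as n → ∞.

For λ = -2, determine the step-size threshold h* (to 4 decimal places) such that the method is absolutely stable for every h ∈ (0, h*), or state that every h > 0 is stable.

Test eqn y'=λy, z=hλ:
  y_{n+1} = y_n + z·[9/11·y_n + 2/11·y_{n+1}] ⇒ (1 − 2/11z)y_{n+1} = (1 + 9/11z)y_n
  Hence R(z) = (1 + 9/11z)/(1 − 2/11z).

Solve |R(x)|<1 on ℝ⁻.
x=-1.61: |R|=0.2454
R=−1: 1+9/11x = −1+2/11x ⇒ -7/11x=2 ⇒ x=2/(-7/11)=-3.1429
Confirm numerically:
  x=-3.114: |R|=0.98827 <1
  x=-1.458: |R|=0.15249 <1
  x=-1.373: |R|=0.09872 <1
  x=-1.360: |R|=0.09038 <1
  x=-3.298: |R|=1.06172 >1
  x=-3.169: |R|=1.01055 >1
Interval (-3.1429, 0).

(-3.1429,0); λ=-2 ⇒ h* = (22/7)/2 = 1.5714.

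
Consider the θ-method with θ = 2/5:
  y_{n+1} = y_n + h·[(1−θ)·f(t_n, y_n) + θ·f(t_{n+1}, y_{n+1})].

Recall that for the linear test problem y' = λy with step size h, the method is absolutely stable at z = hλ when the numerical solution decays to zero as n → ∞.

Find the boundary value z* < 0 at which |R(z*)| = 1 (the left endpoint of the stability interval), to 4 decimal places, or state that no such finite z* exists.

left endpoint -10.0000.

Test eqn y'=λy, z=hλ:
  y_{n+1} = y_n + z·[3/5·y_n + 2/5·y_{n+1}] ⇒ (1 − 2/5z)y_{n+1} = (1 + 3/5z)y_n
  Hence R(z) = (1 + 3/5z)/(1 − 2/5z).

Boundary: |R(x)|=1, x<0.
x=-0.66: |R|=0.4778
R=−1: 1+3/5x = −1+2/5x ⇒ -1/5x=2 ⇒ x=2/(-1/5)=-10.0000
Confirm numerically:
  x=-8.007: |R|=0.90516 <1
  x=-6.980: |R|=0.84072 <1
  x=-5.581: |R|=0.72658 <1
  x=-10.402: |R|=1.01558 >1
  x=-10.312: |R|=1.01218 >1
Interval (-10.0000, 0).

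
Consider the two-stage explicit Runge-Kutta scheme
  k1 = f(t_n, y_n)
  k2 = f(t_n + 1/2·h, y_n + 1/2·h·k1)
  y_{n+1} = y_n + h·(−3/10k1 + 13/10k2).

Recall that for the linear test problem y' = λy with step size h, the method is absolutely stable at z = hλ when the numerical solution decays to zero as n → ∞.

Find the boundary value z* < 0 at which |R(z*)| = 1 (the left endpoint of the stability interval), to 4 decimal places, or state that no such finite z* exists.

Set f=λy, z=hλ:
  k1=λy_n ⇒ h·k1=z·y_n;  k2=λ(1+1/2z)y_n ⇒ h·k2=z(1+1/2z)y_n
  y_{n+1}/y_n = 1 − 3/10z + 13/10z(1+1/2z) = 1 + z + 13/20z²
  Hence R(z) = 1 + z + 13/20z².

Find x<0 with |R(x)|<1.
x=-1.23: |R|=0.7534
R=1: x+13/20x²=0 ⇒ x=−20/13=-1.5385; min R=1−1/(4·13/20)=0.6154>−1
Confirm numerically:
  x=-1.465: |R|=0.93005 <1
  x=-0.934: |R|=0.63303 <1
  x=-0.847: |R|=0.61932 <1
  x=-2.133: |R|=1.82430 >1
  x=-2.029: |R|=1.64695 >1
Stable set (-1.5385, 0).

left endpoint -1.5385.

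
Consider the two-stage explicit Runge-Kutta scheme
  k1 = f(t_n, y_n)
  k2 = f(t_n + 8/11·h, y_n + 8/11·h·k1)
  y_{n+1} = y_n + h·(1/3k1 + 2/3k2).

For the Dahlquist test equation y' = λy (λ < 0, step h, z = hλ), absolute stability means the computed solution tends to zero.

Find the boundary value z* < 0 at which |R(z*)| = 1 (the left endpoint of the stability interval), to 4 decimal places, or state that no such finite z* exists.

With y'=λy (z=hλ):
  k1=λy_n ⇒ h·k1=z·y_n;  k2=λ(1+8/11z)y_n ⇒ h·k2=z(1+8/11z)y_n
  y_{n+1}/y_n = 1 + 1/3z + 2/3z(1+8/11z) = 1 + z + 16/33z²
  ⇒ R(z) = 1 + z + 16/33z².

Find x<0 with |R(x)|<1.
x=-1.78: |R|=0.7562
R=1: x+16/33x²=0 ⇒ x=−33/16=-2.0625; min R=1−1/(4·16/33)=0.4844>−1
Confirm numerically:
  x=-1.789: |R|=0.76277 <1
  x=-1.300: |R|=0.51939 <1
  x=-1.099: |R|=0.48660 <1
  x=-2.469: |R|=1.48662 >1
  x=-2.407: |R|=1.40204 >1
So |R|<1 on (-2.0625, 0).

left endpoint -2.0625.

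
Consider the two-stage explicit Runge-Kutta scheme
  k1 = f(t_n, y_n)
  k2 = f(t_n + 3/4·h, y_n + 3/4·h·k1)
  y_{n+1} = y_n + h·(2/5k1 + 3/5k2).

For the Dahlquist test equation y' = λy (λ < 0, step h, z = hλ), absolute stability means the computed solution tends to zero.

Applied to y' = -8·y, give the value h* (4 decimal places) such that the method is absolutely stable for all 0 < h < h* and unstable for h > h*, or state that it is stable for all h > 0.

(-2.2222,0); λ=-8 ⇒ h* = (20/9)/8 = 0.2778.

Set f=λy, z=hλ:
  k1=λy_n ⇒ h·k1=z·y_n;  k2=λ(1+3/4z)y_n ⇒ h·k2=z(1+3/4z)y_n
  y_{n+1}/y_n = 1 + 2/5z + 3/5z(1+3/4z) = 1 + z + 9/20z²
  R(z) = 1 + z + 9/20z².

Need |R(x)|<1, x<0.
x=-1.16: |R|=0.4455
R=1: x+9/20x²=0 ⇒ x=−20/9=-2.2222; min R=1−1/(4·9/20)=0.4444>−1
Confirm numerically:
  x=-1.948: |R|=0.75962 <1
  x=-1.571: |R|=0.53962 <1
  x=-1.413: |R|=0.48546 <1
  x=-2.805: |R|=1.73561 >1
  x=-2.783: |R|=1.70229 >1
  x=-2.523: |R|=1.34149 >1
Stable set (-2.2222, 0).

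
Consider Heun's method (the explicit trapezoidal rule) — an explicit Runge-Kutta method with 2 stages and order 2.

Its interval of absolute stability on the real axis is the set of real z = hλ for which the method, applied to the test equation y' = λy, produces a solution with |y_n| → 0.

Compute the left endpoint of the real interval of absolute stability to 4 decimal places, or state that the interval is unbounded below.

With y'=λy (z=hλ):
  order 2, 2-stage ⇒ R(z)=1+z+z^2/2
  (e.g. R(-1.76)=0.78880, |R|=0.78880)

Boundary: |R(x)|=1, x<0.
x=-1.76: |R|=0.7888
|R(-2.36)|=1.4248 |R(-1.03)|=0.5005 |R(-0.57)|=0.5924
Bisect:
  x_lo=-2.7699 |R|=2.0662  x_hi=-0.2669 |R|=0.7687
  mid=-1.51838 |R|=0.63436 →hi
  mid=-2.14413 |R|=1.15451 →lo
  mid=-1.83125 |R|=0.84549 →hi
  mid=-1.98769 |R|=0.98777 →hi
  mid=-2.06591 |R|=1.06808 →lo
  mid=-2.02680 |R|=1.02716 →lo
  mid=-2.00724 |R|=1.00727 →lo
  mid=-1.99747 |R|=0.99747 →hi
  ...
  [-2.00006,-1.99991] ⇒ x*=-2.0000
Stable set (-2.0000, 0).

left endpoint -2.0000.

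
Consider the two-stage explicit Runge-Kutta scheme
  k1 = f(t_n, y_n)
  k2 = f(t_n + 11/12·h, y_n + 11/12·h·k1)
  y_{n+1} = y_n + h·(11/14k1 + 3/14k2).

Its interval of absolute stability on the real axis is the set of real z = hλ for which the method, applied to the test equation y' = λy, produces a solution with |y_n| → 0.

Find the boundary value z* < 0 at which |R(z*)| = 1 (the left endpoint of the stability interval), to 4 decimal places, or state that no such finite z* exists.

Set f=λy, z=hλ:
  k1=λy_n ⇒ h·k1=z·y_n;  k2=λ(1+11/12z)y_n ⇒ h·k2=z(1+11/12z)y_n
  y_{n+1}/y_n = 1 + 11/14z + 3/14z(1+11/12z) = 1 + z + 11/56z²
  ⇒ R(z) = 1 + z + 11/56z².

Solve |R(x)|<1 on ℝ⁻.
x=-1.38: |R|=0.0059
R=1: x+11/56x²=0 ⇒ x=−56/11=-5.0909; min R=1−1/(4·11/56)=-0.2727>−1
Confirm numerically:
  x=-4.525: |R|=0.49700 <1
  x=-2.881: |R|=0.25061 <1
  x=-2.300: |R|=0.26089 <1
  x=-5.375: |R|=1.29994 >1
  x=-5.234: |R|=1.14711 >1
Stable set (-5.0909, 0).

z* = -5.0909.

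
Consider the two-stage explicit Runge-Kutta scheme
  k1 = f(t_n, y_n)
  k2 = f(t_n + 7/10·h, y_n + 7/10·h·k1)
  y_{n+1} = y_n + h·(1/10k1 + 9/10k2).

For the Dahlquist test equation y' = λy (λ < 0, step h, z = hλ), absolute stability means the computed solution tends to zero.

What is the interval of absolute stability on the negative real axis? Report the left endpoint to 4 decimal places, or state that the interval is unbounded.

Set f=λy, z=hλ:
  k1=λy_n ⇒ h·k1=z·y_n;  k2=λ(1+7/10z)y_n ⇒ h·k2=z(1+7/10z)y_n
  y_{n+1}/y_n = 1 + 1/10z + 9/10z(1+7/10z) = 1 + z + 63/100z²
  R(z) = 1 + z + 63/100z².

Boundary: |R(x)|=1, x<0.
x=-0.99: |R|=0.6275
R=1: x+63/100x²=0 ⇒ x=−100/63=-1.5873; min R=1−1/(4·63/100)=0.6032>−1
Confirm numerically:
  x=-1.377: |R|=0.81756 <1
  x=-1.341: |R|=0.79192 <1
  x=-1.005: |R|=0.63132 <1
  x=-0.962: |R|=0.62103 <1
  x=-2.061: |R|=1.61506 >1
  x=-1.964: |R|=1.46610 >1
  x=-1.815: |R|=1.26036 >1
So |R|<1 on (-1.5873, 0).

(-1.5873, 0).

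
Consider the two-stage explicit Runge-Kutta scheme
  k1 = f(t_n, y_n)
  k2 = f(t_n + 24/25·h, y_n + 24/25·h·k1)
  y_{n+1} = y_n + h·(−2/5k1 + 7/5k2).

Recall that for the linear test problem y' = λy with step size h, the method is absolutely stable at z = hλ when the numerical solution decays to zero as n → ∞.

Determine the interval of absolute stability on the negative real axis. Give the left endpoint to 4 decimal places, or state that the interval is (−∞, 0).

On y'=λy, z=hλ:
  k1=λy_n ⇒ h·k1=z·y_n;  k2=λ(1+24/25z)y_n ⇒ h·k2=z(1+24/25z)y_n
  y_{n+1}/y_n = 1 − 2/5z + 7/5z(1+24/25z) = 1 + z + 168/125z²
  ⇒ R(z) = 1 + z + 168/125z².

Solve |R(x)|<1 on ℝ⁻.
x=-0.48: |R|=0.8297
R=1: x+168/125x²=0 ⇒ x=−125/168=-0.7440; min R=1−1/(4·168/125)=0.8140>−1
Confirm numerically:
  x=-0.634: |R|=0.90623 <1
  x=-0.598: |R|=0.88262 <1
  x=-0.578: |R|=0.87101 <1
  x=-0.537: |R|=0.85057 <1
  x=-1.036: |R|=1.40651 >1
  x=-0.831: |R|=1.09711 >1
So |R|<1 on (-0.7440, 0).

z∈(-0.7440,0).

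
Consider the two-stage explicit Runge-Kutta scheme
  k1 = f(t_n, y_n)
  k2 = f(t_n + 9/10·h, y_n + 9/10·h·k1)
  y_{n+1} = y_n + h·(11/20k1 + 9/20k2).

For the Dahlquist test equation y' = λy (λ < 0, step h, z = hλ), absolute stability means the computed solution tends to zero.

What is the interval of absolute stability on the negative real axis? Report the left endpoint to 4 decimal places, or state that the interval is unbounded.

On y'=λy, z=hλ:
  k1=λy_n ⇒ h·k1=z·y_n;  k2=λ(1+9/10z)y_n ⇒ h·k2=z(1+9/10z)y_n
  y_{n+1}/y_n = 1 + 11/20z + 9/20z(1+9/10z) = 1 + z + 81/200z²
  Hence R(z) = 1 + z + 81/200z².

Need |R(x)|<1, x<0.
x=-0.76: |R|=0.4739
R=1: x+81/200x²=0 ⇒ x=−200/81=-2.4691; min R=1−1/(4·81/200)=0.3827>−1
Confirm numerically:
  x=-2.273: |R|=0.81944 <1
  x=-1.875: |R|=0.54883 <1
  x=-1.797: |R|=0.51083 <1
  x=-1.579: |R|=0.43076 <1
  x=-2.969: |R|=1.60106 >1
  x=-2.704: |R|=1.25720 >1
  x=-2.519: |R|=1.05087 >1
So |R|<1 on (-2.4691, 0).

z∈(-2.4691,0).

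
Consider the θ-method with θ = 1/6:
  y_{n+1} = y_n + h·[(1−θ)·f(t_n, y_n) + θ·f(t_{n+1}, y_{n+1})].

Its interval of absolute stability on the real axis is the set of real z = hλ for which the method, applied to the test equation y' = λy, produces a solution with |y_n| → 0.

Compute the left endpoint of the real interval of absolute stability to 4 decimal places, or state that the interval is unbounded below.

Set f=λy, z=hλ:
  y_{n+1} = y_n + z·[5/6·y_n + 1/6·y_{n+1}] ⇒ (1 − 1/6z)y_{n+1} = (1 + 5/6z)y_n
  ⇒ R(z) = (1 + 5/6z)/(1 − 1/6z).

Need |R(x)|<1, x<0.
x=-0.32: |R|=0.6962
R=−1: 1+5/6x = −1+1/6x ⇒ -2/3x=2 ⇒ x=2/(-2/3)=-3.0000
Confirm numerically:
  x=-2.749: |R|=0.88524 <1
  x=-2.248: |R|=0.63531 <1
  x=-1.995: |R|=0.49719 <1
  x=-1.500: |R|=0.20000 <1
  x=-3.554: |R|=1.23194 >1
  x=-3.533: |R|=1.22364 >1
  x=-3.511: |R|=1.21491 >1
Interval (-3.0000, 0).

z* = -3.0000.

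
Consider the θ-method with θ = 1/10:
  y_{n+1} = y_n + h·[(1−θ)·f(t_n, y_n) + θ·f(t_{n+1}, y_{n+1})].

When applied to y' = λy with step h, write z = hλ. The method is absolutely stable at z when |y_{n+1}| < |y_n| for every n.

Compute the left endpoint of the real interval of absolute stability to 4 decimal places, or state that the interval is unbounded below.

Set f=λy, z=hλ:
  y_{n+1} = y_n + z·[9/10·y_n + 1/10·y_{n+1}] ⇒ (1 − 1/10z)y_{n+1} = (1 + 9/10z)y_n
  ⇒ R(z) = (1 + 9/10z)/(1 − 1/10z).

Find x<0 with |R(x)|<1.
x=-0.36: |R|=0.6525
R=−1: 1+9/10x = −1+1/10x ⇒ -4/5x=2 ⇒ x=2/(-4/5)=-2.5000
Confirm numerically:
  x=-2.442: |R|=0.96271 <1
  x=-1.291: |R|=0.14339 <1
  x=-1.251: |R|=0.11190 <1
  x=-3.026: |R|=1.32305 >1
  x=-2.986: |R|=1.29940 >1
  x=-2.648: |R|=1.09361 >1
Stable set (-2.5000, 0).

z* = -2.5000.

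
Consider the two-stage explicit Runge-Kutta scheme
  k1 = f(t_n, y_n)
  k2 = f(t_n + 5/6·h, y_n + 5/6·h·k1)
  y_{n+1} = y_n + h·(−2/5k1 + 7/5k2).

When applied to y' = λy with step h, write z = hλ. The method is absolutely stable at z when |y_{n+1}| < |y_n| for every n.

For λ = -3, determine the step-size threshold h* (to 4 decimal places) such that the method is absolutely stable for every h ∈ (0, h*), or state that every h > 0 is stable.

(-0.8571,0); λ=-3 ⇒ h* = (6/7)/3 = 0.2857.

Test eqn y'=λy, z=hλ:
  k1=λy_n ⇒ h·k1=z·y_n;  k2=λ(1+5/6z)y_n ⇒ h·k2=z(1+5/6z)y_n
  y_{n+1}/y_n = 1 − 2/5z + 7/5z(1+5/6z) = 1 + z + 7/6z²
  Hence R(z) = 1 + z + 7/6z².

Need |R(x)|<1, x<0.
x=-1.47: |R|=2.0511
R=1: x+7/6x²=0 ⇒ x=−6/7=-0.8571; min R=1−1/(4·7/6)=0.7857>−1
Confirm numerically:
  x=-0.749: |R|=0.90550 <1
  x=-0.682: |R|=0.86064 <1
  x=-0.486: |R|=0.78956 <1
  x=-0.385: |R|=0.78793 <1
  x=-1.288: |R|=1.64743 >1
  x=-1.118: |R|=1.34024 >1
  x=-0.953: |R|=1.10658 >1
Stable set (-0.8571, 0).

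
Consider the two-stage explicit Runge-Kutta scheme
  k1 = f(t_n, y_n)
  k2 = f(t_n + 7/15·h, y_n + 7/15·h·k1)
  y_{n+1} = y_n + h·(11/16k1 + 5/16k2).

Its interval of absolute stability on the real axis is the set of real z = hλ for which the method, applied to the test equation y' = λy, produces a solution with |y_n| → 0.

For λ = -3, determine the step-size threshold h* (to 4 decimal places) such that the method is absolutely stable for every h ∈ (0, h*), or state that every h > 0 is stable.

On y'=λy, z=hλ:
  k1=λy_n ⇒ h·k1=z·y_n;  k2=λ(1+7/15z)y_n ⇒ h·k2=z(1+7/15z)y_n
  y_{n+1}/y_n = 1 + 11/16z + 5/16z(1+7/15z) = 1 + z + 7/48z²
  ⇒ R(z) = 1 + z + 7/48z².

Solve |R(x)|<1 on ℝ⁻.
x=-0.53: |R|=0.5110
R=1: x+7/48x²=0 ⇒ x=−48/7=-6.8571; min R=1−1/(4·7/48)=-0.7143>−1
Confirm numerically:
  x=-4.030: |R|=0.66154 <1
  x=-4.026: |R|=0.66223 <1
  x=-3.158: |R|=0.70361 <1
  x=-6.924: |R|=1.06751 >1
  x=-6.901: |R|=1.04414 >1
Interval (-6.8571, 0).

(-6.8571,0); λ=-3 ⇒ h* = (48/7)/3 = 2.2857.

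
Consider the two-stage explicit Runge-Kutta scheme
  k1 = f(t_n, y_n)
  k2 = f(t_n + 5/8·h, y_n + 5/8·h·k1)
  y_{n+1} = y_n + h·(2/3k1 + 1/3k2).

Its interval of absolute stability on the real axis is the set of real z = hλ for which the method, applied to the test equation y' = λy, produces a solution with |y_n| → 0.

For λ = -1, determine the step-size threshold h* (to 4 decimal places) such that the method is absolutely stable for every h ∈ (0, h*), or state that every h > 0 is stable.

(-4.8000,0); λ=-1 ⇒ h* = (24/5)/1 = 4.8000.

Set f=λy, z=hλ:
  k1=λy_n ⇒ h·k1=z·y_n;  k2=λ(1+5/8z)y_n ⇒ h·k2=z(1+5/8z)y_n
  y_{n+1}/y_n = 1 + 2/3z + 1/3z(1+5/8z) = 1 + z + 5/24z²
  Hence R(z) = 1 + z + 5/24z².

Need |R(x)|<1, x<0.
x=-0.51: |R|=0.5442
R=1: x+5/24x²=0 ⇒ x=−24/5=-4.8000; min R=1−1/(4·5/24)=-0.2000>−1
Confirm numerically:
  x=-4.344: |R|=0.58732 <1
  x=-3.671: |R|=0.13655 <1
  x=-3.516: |R|=0.05947 <1
  x=-3.271: |R|=0.04195 <1
  x=-5.362: |R|=1.62780 >1
  x=-5.051: |R|=1.26413 >1
  x=-4.936: |R|=1.13985 >1
So |R|<1 on (-4.8000, 0).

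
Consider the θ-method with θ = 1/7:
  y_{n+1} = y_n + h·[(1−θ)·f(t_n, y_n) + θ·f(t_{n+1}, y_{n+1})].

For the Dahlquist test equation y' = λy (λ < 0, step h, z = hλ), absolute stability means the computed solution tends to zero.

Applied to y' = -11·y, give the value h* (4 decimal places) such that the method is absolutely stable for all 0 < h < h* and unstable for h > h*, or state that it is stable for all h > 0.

On y'=λy, z=hλ:
  y_{n+1} = y_n + z·[6/7·y_n + 1/7·y_{n+1}] ⇒ (1 − 1/7z)y_{n+1} = (1 + 6/7z)y_n
  R(z) = (1 + 6/7z)/(1 − 1/7z).

Solve |R(x)|<1 on ℝ⁻.
x=-1.58: |R|=0.2890
R=−1: 1+6/7x = −1+1/7x ⇒ -5/7x=2 ⇒ x=2/(-5/7)=-2.8000
Confirm numerically:
  x=-2.435: |R|=0.80657 <1
  x=-2.291: |R|=0.72608 <1
  x=-2.233: |R|=0.69295 <1
  x=-1.851: |R|=0.46390 <1
  x=-3.368: |R|=1.27392 >1
  x=-3.197: |R|=1.19467 >1
  x=-2.953: |R|=1.07686 >1
So |R|<1 on (-2.8000, 0).

(-2.8000,0); λ=-11 ⇒ h* = (14/5)/11 = 0.2545.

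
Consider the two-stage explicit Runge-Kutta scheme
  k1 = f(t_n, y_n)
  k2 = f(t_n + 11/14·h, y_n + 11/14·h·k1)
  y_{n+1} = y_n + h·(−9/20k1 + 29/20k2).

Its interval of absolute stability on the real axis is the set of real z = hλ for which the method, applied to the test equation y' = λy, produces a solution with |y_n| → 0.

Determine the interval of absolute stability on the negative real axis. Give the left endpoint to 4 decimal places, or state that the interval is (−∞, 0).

Set f=λy, z=hλ:
  k1=λy_n ⇒ h·k1=z·y_n;  k2=λ(1+11/14z)y_n ⇒ h·k2=z(1+11/14z)y_n
  y_{n+1}/y_n = 1 − 9/20z + 29/20z(1+11/14z) = 1 + z + 319/280z²
  ⇒ R(z) = 1 + z + 319/280z².

Find x<0 with |R(x)|<1.
x=-1.17: |R|=1.3896
R=1: x+319/280x²=0 ⇒ x=−280/319=-0.8777; min R=1−1/(4·319/280)=0.7806>−1
Confirm numerically:
  x=-0.747: |R|=0.88873 <1
  x=-0.665: |R|=0.83882 <1
  x=-0.419: |R|=0.78101 <1
  x=-1.224: |R|=1.48285 >1
  x=-1.166: |R|=1.38292 >1
  x=-1.125: |R|=1.31691 >1
So |R|<1 on (-0.8777, 0).

(-0.8777, 0).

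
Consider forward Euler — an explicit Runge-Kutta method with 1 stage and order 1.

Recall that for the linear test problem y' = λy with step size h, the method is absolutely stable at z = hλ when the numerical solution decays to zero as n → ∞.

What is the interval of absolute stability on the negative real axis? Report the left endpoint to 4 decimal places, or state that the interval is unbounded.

z∈(-2.0000,0).

On y'=λy, z=hλ:
  order 1, 1-stage ⇒ R(z)=1+z
  (e.g. R(-1.08)=-0.08000, |R|=0.08000)

Solve |R(x)|<1 on ℝ⁻.
x=-1.08: |R|=0.0800
|R(-2.2)|=1.2000 |R(-1.78)|=0.7800 |R(-0.96)|=0.0400
Bisect:
  x_lo=-2.3363 |R|=1.3363  x_hi=-0.3637 |R|=0.6363
  mid=-1.34997 |R|=0.34997 →hi
  mid=-1.84312 |R|=0.84312 →hi
  mid=-2.08970 |R|=1.08970 →lo
  mid=-1.96641 |R|=0.96641 →hi
  mid=-2.02805 |R|=1.02805 →lo
  mid=-1.99723 |R|=0.99723 →hi
  mid=-2.01264 |R|=1.01264 →lo
  mid=-2.00493 |R|=1.00493 →lo
  ...
  [-2.00012,-2.00000] ⇒ x*=-2.0000
Interval (-2.0000, 0).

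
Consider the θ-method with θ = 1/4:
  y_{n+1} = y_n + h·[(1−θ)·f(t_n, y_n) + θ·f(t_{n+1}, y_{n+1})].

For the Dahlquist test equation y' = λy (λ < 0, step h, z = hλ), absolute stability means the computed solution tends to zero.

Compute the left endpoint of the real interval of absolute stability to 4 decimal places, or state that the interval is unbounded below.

z* = -4.0000.

Test eqn y'=λy, z=hλ:
  y_{n+1} = y_n + z·[3/4·y_n + 1/4·y_{n+1}] ⇒ (1 − 1/4z)y_{n+1} = (1 + 3/4z)y_n
  so R(z) = (1 + 3/4z)/(1 − 1/4z).

Need |R(x)|<1, x<0.
x=-0.85: |R|=0.2990
R=−1: 1+3/4x = −1+1/4x ⇒ -1/2x=2 ⇒ x=2/(-1/2)=-4.0000
Confirm numerically:
  x=-3.141: |R|=0.75942 <1
  x=-3.105: |R|=0.74806 <1
  x=-1.861: |R|=0.27009 <1
  x=-4.498: |R|=1.11720 >1
  x=-4.411: |R|=1.09773 >1
  x=-4.277: |R|=1.06693 >1
So |R|<1 on (-4.0000, 0).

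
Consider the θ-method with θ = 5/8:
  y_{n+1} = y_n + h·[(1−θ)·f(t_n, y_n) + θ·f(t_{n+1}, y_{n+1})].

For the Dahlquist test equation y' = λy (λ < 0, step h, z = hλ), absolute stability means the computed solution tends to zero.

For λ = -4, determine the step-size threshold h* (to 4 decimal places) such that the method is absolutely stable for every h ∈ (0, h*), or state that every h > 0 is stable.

(−∞, 0) — no finite endpoint. Any h>0 works for λ=-4.

Set f=λy, z=hλ:
  y_{n+1} = y_n + z·[3/8·y_n + 5/8·y_{n+1}] ⇒ (1 − 5/8z)y_{n+1} = (1 + 3/8z)y_n
  Hence R(z) = (1 + 3/8z)/(1 − 5/8z).

Boundary: |R(x)|=1, x<0.
x=-0.53: |R|=0.6019
x=-2: |R|=0.1111
x=-10: |R|=0.3793
x=-100: |R|=0.5748
θ=5/8≥1/2 ⇒ |1+3/8x|<|1−5/8x| ∀x<0 ⇒ interval (−∞,0).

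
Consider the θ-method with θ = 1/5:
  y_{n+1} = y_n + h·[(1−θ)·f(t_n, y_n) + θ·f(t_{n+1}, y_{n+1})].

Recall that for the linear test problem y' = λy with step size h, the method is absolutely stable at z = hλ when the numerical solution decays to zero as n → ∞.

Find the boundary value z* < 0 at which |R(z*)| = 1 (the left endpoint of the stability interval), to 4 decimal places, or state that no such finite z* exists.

Set f=λy, z=hλ:
  y_{n+1} = y_n + z·[4/5·y_n + 1/5·y_{n+1}] ⇒ (1 − 1/5z)y_{n+1} = (1 + 4/5z)y_n
  R(z) = (1 + 4/5z)/(1 − 1/5z).

Need |R(x)|<1, x<0.
x=-0.63: |R|=0.4405
R=−1: 1+4/5x = −1+1/5x ⇒ -3/5x=2 ⇒ x=2/(-3/5)=-3.3333
Confirm numerically:
  x=-3.010: |R|=0.87890 <1
  x=-2.831: |R|=0.80756 <1
  x=-2.522: |R|=0.67642 <1
  x=-1.871: |R|=0.36152 <1
  x=-3.828: |R|=1.16810 >1
  x=-3.754: |R|=1.14416 >1
  x=-3.740: |R|=1.13959 >1
Stable set (-3.3333, 0).

left endpoint -3.3333.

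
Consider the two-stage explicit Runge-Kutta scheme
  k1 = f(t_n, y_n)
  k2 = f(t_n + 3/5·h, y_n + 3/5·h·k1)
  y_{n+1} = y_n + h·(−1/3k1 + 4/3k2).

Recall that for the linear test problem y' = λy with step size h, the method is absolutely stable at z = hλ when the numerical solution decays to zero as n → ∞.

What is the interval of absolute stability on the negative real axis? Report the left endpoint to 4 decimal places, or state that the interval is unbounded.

On y'=λy, z=hλ:
  k1=λy_n ⇒ h·k1=z·y_n;  k2=λ(1+3/5z)y_n ⇒ h·k2=z(1+3/5z)y_n
  y_{n+1}/y_n = 1 − 1/3z + 4/3z(1+3/5z) = 1 + z + 4/5z²
  R(z) = 1 + z + 4/5z².

Solve |R(x)|<1 on ℝ⁻.
x=-1.36: |R|=1.1197
R=1: x+4/5x²=0 ⇒ x=−5/4=-1.2500; min R=1−1/(4·4/5)=0.6875>−1
Confirm numerically:
  x=-1.193: |R|=0.94560 <1
  x=-1.093: |R|=0.86272 <1
  x=-0.983: |R|=0.79003 <1
  x=-0.745: |R|=0.69902 <1
  x=-1.730: |R|=1.66432 >1
  x=-1.680: |R|=1.57792 >1
  x=-1.470: |R|=1.25872 >1
So |R|<1 on (-1.2500, 0).

(-1.2500, 0).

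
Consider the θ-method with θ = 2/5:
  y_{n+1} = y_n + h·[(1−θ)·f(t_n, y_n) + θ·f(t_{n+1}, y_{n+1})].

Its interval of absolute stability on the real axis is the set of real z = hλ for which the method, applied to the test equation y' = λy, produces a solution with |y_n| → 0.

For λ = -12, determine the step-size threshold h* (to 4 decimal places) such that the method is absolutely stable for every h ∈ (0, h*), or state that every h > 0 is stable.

On y'=λy, z=hλ:
  y_{n+1} = y_n + z·[3/5·y_n + 2/5·y_{n+1}] ⇒ (1 − 2/5z)y_{n+1} = (1 + 3/5z)y_n
  so R(z) = (1 + 3/5z)/(1 − 2/5z).

Solve |R(x)|<1 on ℝ⁻.
x=-0.38: |R|=0.6701
R=−1: 1+3/5x = −1+2/5x ⇒ -1/5x=2 ⇒ x=2/(-1/5)=-10.0000
Confirm numerically:
  x=-8.012: |R|=0.90544 <1
  x=-5.963: |R|=0.76149 <1
  x=-5.136: |R|=0.68151 <1
  x=-10.411: |R|=1.01592 >1
  x=-10.253: |R|=1.00992 >1
So |R|<1 on (-10.0000, 0).

(-10.0000,0); λ=-12 ⇒ h* = (10)/12 = 0.8333.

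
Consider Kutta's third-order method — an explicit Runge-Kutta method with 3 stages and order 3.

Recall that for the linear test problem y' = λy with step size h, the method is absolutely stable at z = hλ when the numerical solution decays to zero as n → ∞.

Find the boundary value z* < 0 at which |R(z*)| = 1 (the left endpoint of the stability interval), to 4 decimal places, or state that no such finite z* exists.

With y'=λy (z=hλ):
  order 3, 3-stage ⇒ R(z)=1+z+z^2/2+z^3/6
  (e.g. R(-1.09)=0.28821, |R|=0.28821)

Find x<0 with |R(x)|<1.
x=-1.09: |R|=0.2882
|R(-1.28)|=0.1897 |R(-1.26)|=0.2004 |R(-0.74)|=0.4663
Bisect:
  x_lo=-3.2392 |R|=2.6575  x_hi=-0.1304 |R|=0.8777
  mid=-1.68479 |R|=0.06259 →hi
  mid=-2.46200 |R|=0.91849 →hi
  mid=-2.85060 |R|=1.64826 →lo
  mid=-2.65630 |R|=1.25211 →lo
  mid=-2.55915 |R|=1.07794 →lo
  mid=-2.51057 |R|=0.99643 →hi
  mid=-2.53486 |R|=1.03673 →lo
  mid=-2.52272 |R|=1.01647 →lo
  ...
  [-2.51285,-2.51266] ⇒ x*=-2.5127
So |R|<1 on (-2.5127, 0).

z* = -2.5127.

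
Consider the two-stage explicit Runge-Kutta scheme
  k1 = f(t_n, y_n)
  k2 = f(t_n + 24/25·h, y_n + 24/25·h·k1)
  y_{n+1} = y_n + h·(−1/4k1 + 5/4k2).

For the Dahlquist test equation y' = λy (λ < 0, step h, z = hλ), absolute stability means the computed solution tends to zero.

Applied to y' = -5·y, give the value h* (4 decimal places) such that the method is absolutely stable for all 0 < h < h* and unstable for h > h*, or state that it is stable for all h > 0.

(-0.8333,0); λ=-5 ⇒ h* = (5/6)/5 = 0.1667.

Set f=λy, z=hλ:
  k1=λy_n ⇒ h·k1=z·y_n;  k2=λ(1+24/25z)y_n ⇒ h·k2=z(1+24/25z)y_n
  y_{n+1}/y_n = 1 − 1/4z + 5/4z(1+24/25z) = 1 + z + 6/5z²
  Hence R(z) = 1 + z + 6/5z².

Find x<0 with |R(x)|<1.
x=-1.43: |R|=2.0239
R=1: x+6/5x²=0 ⇒ x=−5/6=-0.8333; min R=1−1/(4·6/5)=0.7917>−1
Confirm numerically:
  x=-0.740: |R|=0.91712 <1
  x=-0.727: |R|=0.90723 <1
  x=-0.391: |R|=0.79246 <1
  x=-1.008: |R|=1.21128 >1
  x=-0.936: |R|=1.11532 >1
Stable set (-0.8333, 0).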